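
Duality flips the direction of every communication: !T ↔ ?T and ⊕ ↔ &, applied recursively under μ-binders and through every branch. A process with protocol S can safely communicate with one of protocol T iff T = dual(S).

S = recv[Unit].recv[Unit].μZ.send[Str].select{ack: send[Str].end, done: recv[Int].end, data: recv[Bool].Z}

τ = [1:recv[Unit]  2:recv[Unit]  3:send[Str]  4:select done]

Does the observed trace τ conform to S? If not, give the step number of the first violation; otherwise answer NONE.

[1] recv[Unit]  ✓  residual = recv[Unit].μZ.…
[2] recv[Unit]  ✓  residual = μZ.…
[3] send[Str]  ✓  residual = select{ack: send[Str].end, done: recv[Int].end, data: recv[Bool].μZ.…}
[4] select done  ✓  residual = recv[Int].end
τ conforms to S (length 4)

NONE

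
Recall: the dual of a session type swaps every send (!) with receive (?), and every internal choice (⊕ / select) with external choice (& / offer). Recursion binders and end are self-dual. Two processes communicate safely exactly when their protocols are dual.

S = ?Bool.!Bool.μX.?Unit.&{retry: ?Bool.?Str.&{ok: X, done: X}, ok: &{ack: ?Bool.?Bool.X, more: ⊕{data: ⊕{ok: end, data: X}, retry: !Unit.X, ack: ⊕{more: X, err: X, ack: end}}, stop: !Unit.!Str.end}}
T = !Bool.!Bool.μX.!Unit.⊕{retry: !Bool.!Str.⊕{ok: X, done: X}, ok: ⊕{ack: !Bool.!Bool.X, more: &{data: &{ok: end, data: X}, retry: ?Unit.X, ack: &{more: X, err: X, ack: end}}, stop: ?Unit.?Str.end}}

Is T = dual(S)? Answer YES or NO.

NO

?Bool | !Bool  match
  !Bool | !Bool  ✗ same direction on both sides — not dual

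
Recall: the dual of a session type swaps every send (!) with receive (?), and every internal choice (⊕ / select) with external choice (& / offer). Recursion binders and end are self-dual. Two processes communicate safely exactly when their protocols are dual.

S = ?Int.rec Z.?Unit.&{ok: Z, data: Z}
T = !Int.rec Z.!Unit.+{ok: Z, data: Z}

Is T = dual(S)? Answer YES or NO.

?Int ‖ !Int  ✓
  rec Z ‖ rec Z  ✓ (rec unchanged)
    ?Unit ‖ !Unit  ✓
      &{ok,data} ‖ +{ok,data}  ✓ labels match
        [ok]
          Z ‖ Z  ✓
        [data]
          Z ‖ Z  ✓

YES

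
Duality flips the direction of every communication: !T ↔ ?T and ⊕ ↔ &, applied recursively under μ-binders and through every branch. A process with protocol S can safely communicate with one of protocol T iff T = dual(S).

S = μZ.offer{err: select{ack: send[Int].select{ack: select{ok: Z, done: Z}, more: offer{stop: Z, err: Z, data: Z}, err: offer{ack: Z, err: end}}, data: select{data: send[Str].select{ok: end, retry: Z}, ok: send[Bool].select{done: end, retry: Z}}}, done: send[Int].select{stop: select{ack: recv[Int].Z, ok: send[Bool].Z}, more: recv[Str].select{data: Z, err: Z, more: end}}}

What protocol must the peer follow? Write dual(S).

μZ = μZ  (μ self-dual)
  offer{err,done} = select{err,done}  (&→⊕)
    • err:
      select{ack,data} = offer{ack,data}  (⊕→&)
        • ack:
          send[Int] = recv[Int]
            select{ack,more,err} = offer{ack,more,err}  (⊕→&)
              • ack:
                select{ok,done} = offer{ok,done}  (⊕→&)
                  • ok:
                    Z self-dual
                  • done:
                    Z self-dual
              • more:
                offer{stop,err,data} = select{stop,err,data}  (&→⊕)
                  • stop:
                    Z self-dual
                  • err:
                    Z self-dual
                  • data:
                    Z self-dual
              • err:
                offer{ack,err} = select{ack,err}  (&→⊕)
                  • ack:
                    Z self-dual
                  • err:
                    end self-dual
        • data:
          select{data,ok} = offer{data,ok}  (⊕→&)
            • data:
              send[Str] = recv[Str]
                select{ok,retry} = offer{ok,retry}  (⊕→&)
                  • ok:
                    end self-dual
                  • retry:
                    Z self-dual
            • ok:
              send[Bool] = recv[Bool]
                select{done,retry} = offer{done,retry}  (⊕→&)
                  • done:
                    end self-dual
                  • retry:
                    Z self-dual
    • done:
      send[Int] = recv[Int]
        select{stop,more} = offer{stop,more}  (⊕→&)
          • stop:
            select{ack,ok} = offer{ack,ok}  (⊕→&)
              • ack:
                recv[Int] = send[Int]
                  Z self-dual
              • ok:
                send[Bool] = recv[Bool]
                  Z self-dual
          • more:
            recv[Str] = send[Str]
              select{data,err,more} = offer{data,err,more}  (⊕→&)
                • data:
                  Z self-dual
                • err:
                  Z self-dual
                • more:
                  end self-dual

μZ.select{err: offer{ack: recv[Int].offer{ack: offer{ok: Z, done: Z}, more: select{stop: Z, err: Z, data: Z}, err: select{ack: Z, err: end}}, data: offer{data: recv[Str].offer{ok: end, retry: Z}, ok: recv[Bool].offer{done: end, retry: Z}}}, done: recv[Int].offer{stop: offer{ack: send[Int].Z, ok: recv[Bool].Z}, more: send[Str].offer{data: Z, err: Z, more: end}}}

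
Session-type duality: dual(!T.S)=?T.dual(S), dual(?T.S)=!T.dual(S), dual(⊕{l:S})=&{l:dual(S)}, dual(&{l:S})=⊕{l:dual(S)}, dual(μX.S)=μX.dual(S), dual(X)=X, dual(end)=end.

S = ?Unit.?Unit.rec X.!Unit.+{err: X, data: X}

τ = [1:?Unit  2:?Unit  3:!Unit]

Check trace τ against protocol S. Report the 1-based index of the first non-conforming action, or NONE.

[1] ?Unit  ok  residual = ?Unit.rec X.…
[2] ?Unit  ok  residual = rec X.…
[3] !Unit  ok  residual = +{err: rec X.…, data: rec X.…}
trace exhausted — no violation

NONE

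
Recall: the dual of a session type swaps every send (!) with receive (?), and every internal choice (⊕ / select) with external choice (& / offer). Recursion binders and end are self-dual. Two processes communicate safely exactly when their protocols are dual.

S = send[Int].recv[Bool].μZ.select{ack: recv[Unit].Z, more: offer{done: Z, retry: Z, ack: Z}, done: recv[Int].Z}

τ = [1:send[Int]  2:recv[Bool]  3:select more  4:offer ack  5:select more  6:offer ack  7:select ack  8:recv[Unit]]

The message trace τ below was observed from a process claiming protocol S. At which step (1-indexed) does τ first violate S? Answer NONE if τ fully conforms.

@1 send[Int]  ok  state: recv[Bool].μZ.…
@2 recv[Bool]  ok  state: μZ.…
@3 select more  ok  state: offer{done: μZ.…, retry: μZ.…, ack: μZ.…}
@4 offer ack  ok  state: μZ.…
@5 select more  ok  state: offer{done: μZ.…, retry: μZ.…, ack: μZ.…}
@6 offer ack  ok  state: μZ.…
@7 select ack  ok  state: recv[Unit].μZ.…
@8 recv[Unit]  ok  state: μZ.…
trace exhausted — no violation

NONE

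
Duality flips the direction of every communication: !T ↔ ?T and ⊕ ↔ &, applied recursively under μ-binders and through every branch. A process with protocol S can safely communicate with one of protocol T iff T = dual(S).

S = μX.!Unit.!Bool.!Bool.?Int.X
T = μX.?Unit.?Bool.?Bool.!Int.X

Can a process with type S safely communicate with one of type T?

YES

μX vs μX  ok (rec unchanged)
  !Unit vs ?Unit  ok
    !Bool vs ?Bool  ok
      !Bool vs ?Bool  ok
        ?Int vs !Int  ok
          X vs X  ok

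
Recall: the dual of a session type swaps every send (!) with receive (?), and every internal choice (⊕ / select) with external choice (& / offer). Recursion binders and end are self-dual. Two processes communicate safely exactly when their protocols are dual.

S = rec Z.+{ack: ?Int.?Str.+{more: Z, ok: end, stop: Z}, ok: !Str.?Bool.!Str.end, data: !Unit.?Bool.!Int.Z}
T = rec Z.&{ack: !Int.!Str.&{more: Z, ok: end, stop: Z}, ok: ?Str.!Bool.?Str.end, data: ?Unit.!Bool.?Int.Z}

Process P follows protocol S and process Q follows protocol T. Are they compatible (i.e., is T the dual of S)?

rec Z vs rec Z  match (rec unchanged)
  +{ack,ok,data} vs &{ack,ok,data}  match label sets agree
    case ack:
      ?Int vs !Int  match
        ?Str vs !Str  match
          +{more,ok,stop} vs &{more,ok,stop}  match label sets agree
            case more:
              Z vs Z  match
            case ok:
              end vs end  match
            case stop:
              Z vs Z  match
    case ok:
      !Str vs ?Str  match
        ?Bool vs !Bool  match
          !Str vs ?Str  match
            end vs end  match
    case data:
      !Unit vs ?Unit  match
        ?Bool vs !Bool  match
          !Int vs ?Int  match
            Z vs Z  match

YES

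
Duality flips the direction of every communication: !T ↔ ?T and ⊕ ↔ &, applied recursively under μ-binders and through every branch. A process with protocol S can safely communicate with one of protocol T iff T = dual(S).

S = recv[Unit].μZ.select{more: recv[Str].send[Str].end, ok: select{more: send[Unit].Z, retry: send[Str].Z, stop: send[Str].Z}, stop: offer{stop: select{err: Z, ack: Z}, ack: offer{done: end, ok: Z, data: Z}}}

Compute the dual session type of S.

send[Unit].μZ.offer{more: send[Str].recv[Str].end, ok: offer{more: recv[Unit].Z, retry: recv[Str].Z, stop: recv[Str].Z}, stop: select{stop: offer{err: Z, ack: Z}, ack: select{done: end, ok: Z, data: Z}}}

recv[Unit] = send[Unit]
  μZ = μZ  (rec unchanged)
    select{more,ok,stop} = offer{more,ok,stop}  (internal→external)
      • more:
        recv[Str] = send[Str]
          send[Str] = recv[Str]
            end self-dual
      • ok:
        select{more,retry,stop} = offer{more,retry,stop}  (internal→external)
          • more:
            send[Unit] = recv[Unit]
              Z self-dual
          • retry:
            send[Str] = recv[Str]
              Z self-dual
          • stop:
            send[Str] = recv[Str]
              Z self-dual
      • stop:
        offer{stop,ack} = select{stop,ack}  (external→internal)
          • stop:
            select{err,ack} = offer{err,ack}  (internal→external)
              • err:
                Z self-dual
              • ack:
                Z self-dual
          • ack:
            offer{done,ok,data} = select{done,ok,data}  (external→internal)
              • done:
                end self-dual
              • ok:
                Z self-dual
              • data:
                Z self-dual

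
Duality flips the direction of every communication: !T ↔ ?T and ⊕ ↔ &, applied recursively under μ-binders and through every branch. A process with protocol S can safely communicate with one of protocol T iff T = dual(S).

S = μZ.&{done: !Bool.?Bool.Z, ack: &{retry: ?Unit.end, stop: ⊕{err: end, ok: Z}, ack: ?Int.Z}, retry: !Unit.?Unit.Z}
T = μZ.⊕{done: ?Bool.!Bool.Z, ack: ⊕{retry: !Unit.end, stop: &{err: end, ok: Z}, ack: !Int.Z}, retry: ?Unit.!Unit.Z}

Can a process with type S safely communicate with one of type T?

YES

μZ vs μZ  match (rec unchanged)
  &{done,ack,retry} vs ⊕{done,ack,retry}  match labels match
    case done:
      !Bool vs ?Bool  match
        ?Bool vs !Bool  match
          Z vs Z  match
    case ack:
      &{retry,stop,ack} vs ⊕{retry,stop,ack}  match labels match
        case retry:
          ?Unit vs !Unit  match
            end vs end  match
        case stop:
          ⊕{err,ok} vs &{err,ok}  match labels match
            case err:
              end vs end  match
            case ok:
              Z vs Z  match
        case ack:
          ?Int vs !Int  match
            Z vs Z  match
    case retry:
      !Unit vs ?Unit  match
        ?Unit vs !Unit  match
          Z vs Z  match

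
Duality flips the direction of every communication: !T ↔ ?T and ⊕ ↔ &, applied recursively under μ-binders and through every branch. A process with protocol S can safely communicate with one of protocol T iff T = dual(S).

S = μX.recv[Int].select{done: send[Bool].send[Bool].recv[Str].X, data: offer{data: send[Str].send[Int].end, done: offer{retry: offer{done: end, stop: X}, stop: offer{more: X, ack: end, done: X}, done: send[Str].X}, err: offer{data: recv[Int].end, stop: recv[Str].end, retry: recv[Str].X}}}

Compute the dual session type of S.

μX.send[Int].offer{done: recv[Bool].recv[Bool].send[Str].X, data: select{data: recv[Str].recv[Int].end, done: select{retry: select{done: end, stop: X}, stop: select{more: X, ack: end, done: X}, done: recv[Str].X}, err: select{data: send[Int].end, stop: send[Str].end, retry: send[Str].X}}}

μX → μX  (binder kept)
  recv[Int] → send[Int]
    select{done,data} → offer{done,data}  (select→offer)
      [done]
        send[Bool] → recv[Bool]
          send[Bool] → recv[Bool]
            recv[Str] → send[Str]
              dual(X) = X
      [data]
        offer{data,done,err} → select{data,done,err}  (external→internal)
          [data]
            send[Str] → recv[Str]
              send[Int] → recv[Int]
                dual(end) = end
          [done]
            offer{retry,stop,done} → select{retry,stop,done}  (external→internal)
              [retry]
                offer{done,stop} → select{done,stop}  (external→internal)
                  [done]
                    dual(end) = end
                  [stop]
                    dual(X) = X
              [stop]
                offer{more,ack,done} → select{more,ack,done}  (external→internal)
                  [more]
                    dual(X) = X
                  [ack]
                    dual(end) = end
                  [done]
                    dual(X) = X
              [done]
                send[Str] → recv[Str]
                  dual(X) = X
          [err]
            offer{data,stop,retry} → select{data,stop,retry}  (external→internal)
              [data]
                recv[Int] → send[Int]
                  dual(end) = end
              [stop]
                recv[Str] → send[Str]
                  dual(end) = end
              [retry]
                recv[Str] → send[Str]
                  dual(X) = X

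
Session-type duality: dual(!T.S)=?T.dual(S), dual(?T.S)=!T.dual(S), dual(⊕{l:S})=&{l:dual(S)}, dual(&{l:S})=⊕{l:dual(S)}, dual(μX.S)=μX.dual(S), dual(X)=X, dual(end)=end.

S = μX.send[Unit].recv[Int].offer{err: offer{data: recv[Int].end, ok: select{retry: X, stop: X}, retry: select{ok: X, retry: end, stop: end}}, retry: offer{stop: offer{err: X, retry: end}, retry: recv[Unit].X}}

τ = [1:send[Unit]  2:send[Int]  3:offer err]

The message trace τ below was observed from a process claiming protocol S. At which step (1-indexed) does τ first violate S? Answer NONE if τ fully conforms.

2

@1 send[Unit]  ✓  state: recv[Int].offer{err: offer{data: recv[Int].end, ok: select{retry: μX.…, stop: μX.…}, retry: select{ok: μX.…, retry: end, stop: end}}, retry: offer{stop: offer{err: μX.…, retry: end}, retry: recv[Unit].μX.…}}
@2 got send[Int], protocol expects recv[Int]  ✗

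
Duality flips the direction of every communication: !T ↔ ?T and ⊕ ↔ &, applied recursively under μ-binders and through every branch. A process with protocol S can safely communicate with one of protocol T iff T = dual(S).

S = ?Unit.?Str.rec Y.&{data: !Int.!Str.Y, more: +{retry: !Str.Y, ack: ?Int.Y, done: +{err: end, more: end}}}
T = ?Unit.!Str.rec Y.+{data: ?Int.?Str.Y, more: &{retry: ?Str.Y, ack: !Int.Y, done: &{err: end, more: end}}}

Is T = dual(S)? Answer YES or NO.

NO

?Unit vs ?Unit  ✗ same direction on both sides — not dual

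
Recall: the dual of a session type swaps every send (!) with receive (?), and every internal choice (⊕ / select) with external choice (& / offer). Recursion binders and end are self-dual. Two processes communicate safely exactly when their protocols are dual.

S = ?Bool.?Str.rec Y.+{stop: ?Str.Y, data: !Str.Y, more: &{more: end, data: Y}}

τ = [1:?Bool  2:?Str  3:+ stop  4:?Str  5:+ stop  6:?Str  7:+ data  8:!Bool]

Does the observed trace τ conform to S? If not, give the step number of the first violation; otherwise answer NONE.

step 1: ?Bool  ✓  residual = ?Str.rec Y.…
step 2: ?Str  ✓  residual = rec Y.…
step 3: + stop  ✓  residual = ?Str.rec Y.…
step 4: ?Str  ✓  residual = rec Y.…
step 5: + stop  ✓  residual = ?Str.rec Y.…
step 6: ?Str  ✓  residual = rec Y.…
step 7: + data  ✓  residual = !Str.rec Y.…
step 8: got !Bool, protocol expects !Str  ✗

8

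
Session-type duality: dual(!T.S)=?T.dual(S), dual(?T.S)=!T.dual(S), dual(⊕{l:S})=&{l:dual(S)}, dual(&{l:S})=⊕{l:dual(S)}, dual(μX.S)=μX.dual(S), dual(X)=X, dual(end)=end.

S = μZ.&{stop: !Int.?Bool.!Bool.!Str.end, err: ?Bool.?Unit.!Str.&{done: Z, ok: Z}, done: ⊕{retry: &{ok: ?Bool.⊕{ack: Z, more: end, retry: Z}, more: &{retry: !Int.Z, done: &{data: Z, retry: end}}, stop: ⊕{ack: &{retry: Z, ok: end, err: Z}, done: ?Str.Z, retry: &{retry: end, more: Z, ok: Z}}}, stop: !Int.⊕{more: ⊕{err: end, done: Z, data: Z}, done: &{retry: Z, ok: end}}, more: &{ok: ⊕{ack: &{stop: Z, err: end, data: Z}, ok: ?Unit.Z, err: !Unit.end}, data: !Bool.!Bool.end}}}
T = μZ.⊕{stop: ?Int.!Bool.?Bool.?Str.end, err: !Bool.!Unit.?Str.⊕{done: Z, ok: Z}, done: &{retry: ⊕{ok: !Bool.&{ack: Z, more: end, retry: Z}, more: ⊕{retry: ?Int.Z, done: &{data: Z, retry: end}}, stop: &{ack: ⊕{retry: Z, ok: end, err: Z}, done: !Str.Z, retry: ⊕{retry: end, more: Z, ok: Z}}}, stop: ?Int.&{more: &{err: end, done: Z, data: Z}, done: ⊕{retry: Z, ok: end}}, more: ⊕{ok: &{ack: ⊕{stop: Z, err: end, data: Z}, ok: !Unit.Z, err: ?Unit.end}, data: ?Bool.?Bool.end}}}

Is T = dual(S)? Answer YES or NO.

μZ ‖ μZ  ✓ (μ self-dual)
  &{stop,err,done} ‖ ⊕{stop,err,done}  ✓ same labels
    [stop]
      !Int ‖ ?Int  ✓
        ?Bool ‖ !Bool  ✓
          !Bool ‖ ?Bool  ✓
            !Str ‖ ?Str  ✓
              end ‖ end  ✓
    [err]
      ?Bool ‖ !Bool  ✓
        ?Unit ‖ !Unit  ✓
          !Str ‖ ?Str  ✓
            &{done,ok} ‖ ⊕{done,ok}  ✓ same labels
              [done]
                Z ‖ Z  ✓
              [ok]
                Z ‖ Z  ✓
    [done]
      ⊕{retry,stop,more} ‖ &{retry,stop,more}  ✓ same labels
        [retry]
          &{ok,more,stop} ‖ ⊕{ok,more,stop}  ✓ same labels
            [ok]
              ?Bool ‖ !Bool  ✓
                ⊕{ack,more,retry} ‖ &{ack,more,retry}  ✓ same labels
                  [ack]
                    Z ‖ Z  ✓
                  [more]
                    end ‖ end  ✓
                  [retry]
                    Z ‖ Z  ✓
            [more]
              &{retry,done} ‖ ⊕{retry,done}  ✓ same labels
                [retry]
                  !Int ‖ ?Int  ✓
                    Z ‖ Z  ✓
                [done]
                  &{data,retry} ‖ &{data,retry}  ✗ choice polarity not flipped — not dual

NO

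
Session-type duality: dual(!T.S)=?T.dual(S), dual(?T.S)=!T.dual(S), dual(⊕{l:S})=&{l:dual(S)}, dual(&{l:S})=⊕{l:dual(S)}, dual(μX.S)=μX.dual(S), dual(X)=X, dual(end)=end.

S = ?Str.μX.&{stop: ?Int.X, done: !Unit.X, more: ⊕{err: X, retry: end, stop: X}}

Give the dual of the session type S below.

?Str → !Str
  μX → μX  (binder kept)
    &{stop,done,more} → ⊕{stop,done,more}  (external→internal)
      [stop]
        ?Int → !Int
          dual(X) = X
      [done]
        !Unit → ?Unit
          dual(X) = X
      [more]
        ⊕{err,retry,stop} → &{err,retry,stop}  (⊕→&)
          [err]
            dual(X) = X
          [retry]
            dual(end) = end
          [stop]
            dual(X) = X

!Str.μX.⊕{stop: !Int.X, done: ?Unit.X, more: &{err: X, retry: end, stop: X}}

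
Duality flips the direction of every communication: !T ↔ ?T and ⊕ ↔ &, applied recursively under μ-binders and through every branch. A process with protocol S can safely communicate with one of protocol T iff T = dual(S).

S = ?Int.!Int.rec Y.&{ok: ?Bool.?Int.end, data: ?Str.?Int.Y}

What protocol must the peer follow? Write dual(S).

!Int.?Int.rec Y.+{ok: !Bool.!Int.end, data: !Str.!Int.Y}

?Int = !Int
  !Int = ?Int
    rec Y = rec Y  (μ self-dual)
      &{ok,data} = +{ok,data}  (&→⊕)
        • ok:
          ?Bool = !Bool
            ?Int = !Int
              end ↦ end
        • data:
          ?Str = !Str
            ?Int = !Int
              Y ↦ Y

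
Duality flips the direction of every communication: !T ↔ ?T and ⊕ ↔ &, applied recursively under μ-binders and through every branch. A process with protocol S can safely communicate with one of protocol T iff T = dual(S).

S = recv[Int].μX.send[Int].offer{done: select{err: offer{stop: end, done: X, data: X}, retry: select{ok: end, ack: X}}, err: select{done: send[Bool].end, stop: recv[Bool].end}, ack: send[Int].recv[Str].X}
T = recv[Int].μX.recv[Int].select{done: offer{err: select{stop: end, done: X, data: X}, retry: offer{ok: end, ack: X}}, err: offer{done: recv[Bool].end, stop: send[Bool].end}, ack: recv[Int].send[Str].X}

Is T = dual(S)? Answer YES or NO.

recv[Int] ‖ recv[Int]  ✗ same direction on both sides — not dual

NO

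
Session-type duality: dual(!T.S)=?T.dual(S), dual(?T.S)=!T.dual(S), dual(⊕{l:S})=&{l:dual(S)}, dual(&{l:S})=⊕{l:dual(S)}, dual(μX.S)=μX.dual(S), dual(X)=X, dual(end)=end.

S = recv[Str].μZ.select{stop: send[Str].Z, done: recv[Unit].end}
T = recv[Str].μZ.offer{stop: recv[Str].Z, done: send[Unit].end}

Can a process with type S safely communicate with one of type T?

recv[Str] ‖ recv[Str]  ✗ same direction on both sides — not dual

NO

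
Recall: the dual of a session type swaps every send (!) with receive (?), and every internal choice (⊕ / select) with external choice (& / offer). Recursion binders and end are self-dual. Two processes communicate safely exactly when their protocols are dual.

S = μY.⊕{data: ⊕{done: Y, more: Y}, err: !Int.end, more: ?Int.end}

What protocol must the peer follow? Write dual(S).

μY ↦ μY  (rec unchanged)
  ⊕{data,err,more} ↦ &{data,err,more}  (⊕→&)
    • data:
      ⊕{done,more} ↦ &{done,more}  (⊕→&)
        • done:
          Y ↦ Y
        • more:
          Y ↦ Y
    • err:
      !Int ↦ ?Int
        end ↦ end
    • more:
      ?Int ↦ !Int
        end ↦ end

μY.&{data: &{done: Y, more: Y}, err: ?Int.end, more: !Int.end}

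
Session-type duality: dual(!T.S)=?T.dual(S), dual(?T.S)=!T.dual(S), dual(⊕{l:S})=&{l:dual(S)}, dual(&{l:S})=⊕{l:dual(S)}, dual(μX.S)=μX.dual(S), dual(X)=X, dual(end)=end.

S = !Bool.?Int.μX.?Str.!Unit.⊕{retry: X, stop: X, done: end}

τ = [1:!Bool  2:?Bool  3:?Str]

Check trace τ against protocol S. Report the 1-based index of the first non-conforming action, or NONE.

[1] !Bool  ok  residual = ?Int.μX.…
[2] got ?Bool, protocol expects ?Int  ✗

2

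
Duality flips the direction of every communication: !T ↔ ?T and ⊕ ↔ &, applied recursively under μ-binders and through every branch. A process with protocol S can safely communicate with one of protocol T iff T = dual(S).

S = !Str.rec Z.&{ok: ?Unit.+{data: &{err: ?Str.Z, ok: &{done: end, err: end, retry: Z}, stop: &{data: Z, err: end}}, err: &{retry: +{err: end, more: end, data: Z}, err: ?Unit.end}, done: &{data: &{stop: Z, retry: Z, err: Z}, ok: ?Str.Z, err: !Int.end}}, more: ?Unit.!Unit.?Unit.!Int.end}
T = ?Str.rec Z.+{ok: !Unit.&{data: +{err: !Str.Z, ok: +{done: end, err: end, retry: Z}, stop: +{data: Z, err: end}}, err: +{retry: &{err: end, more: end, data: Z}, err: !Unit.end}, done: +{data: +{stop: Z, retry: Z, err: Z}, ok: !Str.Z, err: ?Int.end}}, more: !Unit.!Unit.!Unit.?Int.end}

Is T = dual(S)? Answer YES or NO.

!Str ‖ ?Str  match
  rec Z ‖ rec Z  match (rec unchanged)
    &{ok,more} ‖ +{ok,more}  match labels match
      • ok:
        ?Unit ‖ !Unit  match
          +{data,err,done} ‖ &{data,err,done}  match labels match
            • data:
              &{err,ok,stop} ‖ +{err,ok,stop}  match labels match
                • err:
                  ?Str ‖ !Str  match
                    Z ‖ Z  match
                • ok:
                  &{done,err,retry} ‖ +{done,err,retry}  match labels match
                    • done:
                      end ‖ end  match
                    • err:
                      end ‖ end  match
                    • retry:
                      Z ‖ Z  match
                • stop:
                  &{data,err} ‖ +{data,err}  match labels match
                    • data:
                      Z ‖ Z  match
                    • err:
                      end ‖ end  match
            • err:
              &{retry,err} ‖ +{retry,err}  match labels match
                • retry:
                  +{err,more,data} ‖ &{err,more,data}  match labels match
                    • err:
                      end ‖ end  match
                    • more:
                      end ‖ end  match
                    • data:
                      Z ‖ Z  match
                • err:
                  ?Unit ‖ !Unit  match
                    end ‖ end  match
            • done:
              &{data,ok,err} ‖ +{data,ok,err}  match labels match
                • data:
                  &{stop,retry,err} ‖ +{stop,retry,err}  match labels match
                    • stop:
                      Z ‖ Z  match
                    • retry:
                      Z ‖ Z  match
                    • err:
                      Z ‖ Z  match
                • ok:
                  ?Str ‖ !Str  match
                    Z ‖ Z  match
                • err:
                  !Int ‖ ?Int  match
                    end ‖ end  match
      • more:
        ?Unit ‖ !Unit  match
          !Unit ‖ !Unit  ✗ same direction on both sides — not dual

NO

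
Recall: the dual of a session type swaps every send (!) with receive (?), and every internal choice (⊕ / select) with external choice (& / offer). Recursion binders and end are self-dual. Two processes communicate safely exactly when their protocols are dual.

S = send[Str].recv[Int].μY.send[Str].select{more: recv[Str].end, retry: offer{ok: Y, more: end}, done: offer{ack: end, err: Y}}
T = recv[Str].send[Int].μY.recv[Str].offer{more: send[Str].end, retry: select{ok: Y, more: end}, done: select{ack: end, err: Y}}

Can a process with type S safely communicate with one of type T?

YES

send[Str] vs recv[Str]  match
  recv[Int] vs send[Int]  match
    μY vs μY  match (μ self-dual)
      send[Str] vs recv[Str]  match
        select{more,retry,done} vs offer{more,retry,done}  match labels match
          [more]
            recv[Str] vs send[Str]  match
              end vs end  match
          [retry]
            offer{ok,more} vs select{ok,more}  match labels match
              [ok]
                Y vs Y  match
              [more]
                end vs end  match
          [done]
            offer{ack,err} vs select{ack,err}  match labels match
              [ack]
                end vs end  match
              [err]
                Y vs Y  match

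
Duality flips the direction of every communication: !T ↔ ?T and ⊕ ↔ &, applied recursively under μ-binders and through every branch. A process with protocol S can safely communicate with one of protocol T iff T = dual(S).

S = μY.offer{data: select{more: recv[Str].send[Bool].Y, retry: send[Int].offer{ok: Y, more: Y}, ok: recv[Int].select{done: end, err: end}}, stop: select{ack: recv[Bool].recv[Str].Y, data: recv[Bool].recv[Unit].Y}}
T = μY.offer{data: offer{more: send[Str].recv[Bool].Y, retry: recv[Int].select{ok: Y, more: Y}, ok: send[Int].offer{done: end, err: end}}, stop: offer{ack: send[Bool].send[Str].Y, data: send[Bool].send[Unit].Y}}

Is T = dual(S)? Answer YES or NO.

μY vs μY  ok (rec unchanged)
  offer{data,stop} vs offer{data,stop}  ✗ choice polarity not flipped — not dual

NO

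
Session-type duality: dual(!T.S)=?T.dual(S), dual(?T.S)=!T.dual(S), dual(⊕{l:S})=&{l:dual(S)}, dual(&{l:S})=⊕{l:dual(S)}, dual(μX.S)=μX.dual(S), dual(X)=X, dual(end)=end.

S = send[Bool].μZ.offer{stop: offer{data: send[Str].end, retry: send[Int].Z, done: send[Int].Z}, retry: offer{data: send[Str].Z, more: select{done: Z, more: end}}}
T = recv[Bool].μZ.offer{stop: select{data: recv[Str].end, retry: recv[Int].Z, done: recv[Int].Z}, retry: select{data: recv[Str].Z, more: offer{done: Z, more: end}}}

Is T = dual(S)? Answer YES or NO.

NO

send[Bool] | recv[Bool]  match
  μZ | μZ  match (binder kept)
    offer{stop,retry} | offer{stop,retry}  ✗ choice polarity not flipped — not dual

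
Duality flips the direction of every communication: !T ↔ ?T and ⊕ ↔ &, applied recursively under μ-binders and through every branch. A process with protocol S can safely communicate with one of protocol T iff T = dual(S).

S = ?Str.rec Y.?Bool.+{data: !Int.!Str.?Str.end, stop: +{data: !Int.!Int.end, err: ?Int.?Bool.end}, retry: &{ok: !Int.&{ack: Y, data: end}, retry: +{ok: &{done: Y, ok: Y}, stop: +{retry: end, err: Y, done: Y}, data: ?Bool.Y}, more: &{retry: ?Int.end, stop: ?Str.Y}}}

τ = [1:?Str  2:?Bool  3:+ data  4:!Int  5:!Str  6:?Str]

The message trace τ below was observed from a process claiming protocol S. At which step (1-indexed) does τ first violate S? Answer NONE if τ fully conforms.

@1 ?Str  match  cont: rec Y.…
@2 ?Bool  match  cont: +{data: !Int.!Str.?Str.end, stop: +{data: !Int.!Int.end, err: ?Int.?Bool.end}, retry: &{ok: !Int.&{ack: rec Y.…, data: end}, retry: +{ok: &{done: rec Y.…, ok: rec Y.…}, stop: +{retry: end, err: rec Y.…, done: rec Y.…}, data: ?Bool.rec Y.…}, more: &{retry: ?Int.end, stop: ?Str.rec Y.…}}}
@3 + data  match  cont: !Int.!Str.?Str.end
@4 !Int  match  cont: !Str.?Str.end
@5 !Str  match  cont: ?Str.end
@6 ?Str  match  cont: end
τ conforms to S (length 6)

NONE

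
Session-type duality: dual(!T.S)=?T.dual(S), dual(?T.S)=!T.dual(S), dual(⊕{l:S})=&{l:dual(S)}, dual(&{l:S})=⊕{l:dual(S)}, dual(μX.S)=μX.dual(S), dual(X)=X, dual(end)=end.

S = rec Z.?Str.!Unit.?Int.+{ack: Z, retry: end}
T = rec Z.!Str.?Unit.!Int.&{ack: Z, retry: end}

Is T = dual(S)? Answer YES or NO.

YES

rec Z ‖ rec Z  ✓ (μ self-dual)
  ?Str ‖ !Str  ✓
    !Unit ‖ ?Unit  ✓
      ?Int ‖ !Int  ✓
        +{ack,retry} ‖ &{ack,retry}  ✓ label sets agree
          [ack]
            Z ‖ Z  ✓
          [retry]
            end ‖ end  ✓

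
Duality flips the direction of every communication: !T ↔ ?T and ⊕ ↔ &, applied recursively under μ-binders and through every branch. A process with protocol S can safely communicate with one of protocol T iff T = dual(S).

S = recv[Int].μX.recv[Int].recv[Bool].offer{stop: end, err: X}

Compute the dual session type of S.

recv[Int] → send[Int]
  μX → μX  (μ self-dual)
    recv[Int] → send[Int]
      recv[Bool] → send[Bool]
        offer{stop,err} → select{stop,err}  (external→internal)
          [stop]
            dual(end) = end
          [err]
            dual(X) = X

send[Int].μX.send[Int].send[Bool].select{stop: end, err: X}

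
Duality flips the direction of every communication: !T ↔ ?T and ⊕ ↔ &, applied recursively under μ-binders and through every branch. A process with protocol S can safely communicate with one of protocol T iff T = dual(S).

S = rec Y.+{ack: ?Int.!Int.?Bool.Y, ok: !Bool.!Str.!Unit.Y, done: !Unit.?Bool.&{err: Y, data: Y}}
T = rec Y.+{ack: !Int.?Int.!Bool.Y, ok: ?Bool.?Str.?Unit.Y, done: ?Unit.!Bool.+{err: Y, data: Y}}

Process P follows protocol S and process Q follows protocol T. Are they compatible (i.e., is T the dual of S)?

NO

rec Y vs rec Y  match (μ self-dual)
  +{ack,ok,done} vs +{ack,ok,done}  ✗ choice polarity not flipped — not dual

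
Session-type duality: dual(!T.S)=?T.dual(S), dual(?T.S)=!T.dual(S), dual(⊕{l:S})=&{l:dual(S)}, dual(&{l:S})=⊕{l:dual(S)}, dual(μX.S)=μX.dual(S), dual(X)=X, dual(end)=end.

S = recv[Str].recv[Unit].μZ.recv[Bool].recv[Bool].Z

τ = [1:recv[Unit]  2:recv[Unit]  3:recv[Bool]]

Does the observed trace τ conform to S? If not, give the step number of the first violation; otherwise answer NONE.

1

[1] got recv[Unit], protocol expects recv[Str]  ✗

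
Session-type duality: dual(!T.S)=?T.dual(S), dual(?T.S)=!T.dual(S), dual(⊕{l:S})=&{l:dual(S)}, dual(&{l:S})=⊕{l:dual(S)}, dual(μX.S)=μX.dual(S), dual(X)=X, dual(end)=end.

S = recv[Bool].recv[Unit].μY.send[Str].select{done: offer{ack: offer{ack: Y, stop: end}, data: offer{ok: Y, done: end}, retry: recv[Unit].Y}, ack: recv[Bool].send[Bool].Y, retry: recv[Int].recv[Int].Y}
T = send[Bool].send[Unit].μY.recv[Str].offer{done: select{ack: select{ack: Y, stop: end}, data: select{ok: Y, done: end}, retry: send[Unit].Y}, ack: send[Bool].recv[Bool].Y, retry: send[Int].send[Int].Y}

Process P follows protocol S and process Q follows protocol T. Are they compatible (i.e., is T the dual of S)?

recv[Bool] ‖ send[Bool]  ✓
  recv[Unit] ‖ send[Unit]  ✓
    μY ‖ μY  ✓ (binder kept)
      send[Str] ‖ recv[Str]  ✓
        select{done,ack,retry} ‖ offer{done,ack,retry}  ✓ label sets agree
          case done:
            offer{ack,data,retry} ‖ select{ack,data,retry}  ✓ label sets agree
              case ack:
                offer{ack,stop} ‖ select{ack,stop}  ✓ label sets agree
                  case ack:
                    Y ‖ Y  ✓
                  case stop:
                    end ‖ end  ✓
              case data:
                offer{ok,done} ‖ select{ok,done}  ✓ label sets agree
                  case ok:
                    Y ‖ Y  ✓
                  case done:
                    end ‖ end  ✓
              case retry:
                recv[Unit] ‖ send[Unit]  ✓
                  Y ‖ Y  ✓
          case ack:
            recv[Bool] ‖ send[Bool]  ✓
              send[Bool] ‖ recv[Bool]  ✓
                Y ‖ Y  ✓
          case retry:
            recv[Int] ‖ send[Int]  ✓
              recv[Int] ‖ send[Int]  ✓
                Y ‖ Y  ✓

YES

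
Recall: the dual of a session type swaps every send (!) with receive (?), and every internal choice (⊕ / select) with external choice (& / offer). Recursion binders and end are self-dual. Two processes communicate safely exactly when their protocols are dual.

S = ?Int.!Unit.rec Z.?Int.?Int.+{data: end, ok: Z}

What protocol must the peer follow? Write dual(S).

?Int ↦ !Int
  !Unit ↦ ?Unit
    rec Z ↦ rec Z  (μ self-dual)
      ?Int ↦ !Int
        ?Int ↦ !Int
          +{data,ok} ↦ &{data,ok}  (⊕→&)
            • data:
              dual(end) = end
            • ok:
              dual(Z) = Z

!Int.?Unit.rec Z.!Int.!Int.&{data: end, ok: Z}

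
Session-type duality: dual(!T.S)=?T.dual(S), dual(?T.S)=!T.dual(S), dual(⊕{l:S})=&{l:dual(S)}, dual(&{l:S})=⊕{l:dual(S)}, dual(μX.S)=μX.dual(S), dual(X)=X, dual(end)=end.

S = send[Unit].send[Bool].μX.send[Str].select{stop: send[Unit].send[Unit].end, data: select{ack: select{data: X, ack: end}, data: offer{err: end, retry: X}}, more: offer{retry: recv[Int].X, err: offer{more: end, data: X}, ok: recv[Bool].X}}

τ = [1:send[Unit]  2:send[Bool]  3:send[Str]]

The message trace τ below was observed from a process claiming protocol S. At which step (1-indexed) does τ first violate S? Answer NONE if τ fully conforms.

@1 send[Unit]  match  state: send[Bool].μX.…
@2 send[Bool]  match  state: μX.…
@3 send[Str]  match  state: select{stop: send[Unit].send[Unit].end, data: select{ack: select{data: μX.…, ack: end}, data: offer{err: end, retry: μX.…}}, more: offer{retry: recv[Int].μX.…, err: offer{more: end, data: μX.…}, ok: recv[Bool].μX.…}}
all 3 steps conform

NONE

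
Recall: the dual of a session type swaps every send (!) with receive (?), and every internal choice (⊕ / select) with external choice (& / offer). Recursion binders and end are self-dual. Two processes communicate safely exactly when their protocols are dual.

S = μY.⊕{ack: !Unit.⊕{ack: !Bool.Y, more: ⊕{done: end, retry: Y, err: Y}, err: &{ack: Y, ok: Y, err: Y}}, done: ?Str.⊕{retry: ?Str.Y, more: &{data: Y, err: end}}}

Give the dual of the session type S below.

μY = μY  (rec unchanged)
  ⊕{ack,done} = &{ack,done}  (select→offer)
    [ack]
      !Unit = ?Unit
        ⊕{ack,more,err} = &{ack,more,err}  (select→offer)
          [ack]
            !Bool = ?Bool
              Y ↦ Y
          [more]
            ⊕{done,retry,err} = &{done,retry,err}  (select→offer)
              [done]
                end ↦ end
              [retry]
                Y ↦ Y
              [err]
                Y ↦ Y
          [err]
            &{ack,ok,err} = ⊕{ack,ok,err}  (external→internal)
              [ack]
                Y ↦ Y
              [ok]
                Y ↦ Y
              [err]
                Y ↦ Y
    [done]
      ?Str = !Str
        ⊕{retry,more} = &{retry,more}  (select→offer)
          [retry]
            ?Str = !Str
              Y ↦ Y
          [more]
            &{data,err} = ⊕{data,err}  (external→internal)
              [data]
                Y ↦ Y
              [err]
                end ↦ end

μY.&{ack: ?Unit.&{ack: ?Bool.Y, more: &{done: end, retry: Y, err: Y}, err: ⊕{ack: Y, ok: Y, err: Y}}, done: !Str.&{retry: !Str.Y, more: ⊕{data: Y, err: end}}}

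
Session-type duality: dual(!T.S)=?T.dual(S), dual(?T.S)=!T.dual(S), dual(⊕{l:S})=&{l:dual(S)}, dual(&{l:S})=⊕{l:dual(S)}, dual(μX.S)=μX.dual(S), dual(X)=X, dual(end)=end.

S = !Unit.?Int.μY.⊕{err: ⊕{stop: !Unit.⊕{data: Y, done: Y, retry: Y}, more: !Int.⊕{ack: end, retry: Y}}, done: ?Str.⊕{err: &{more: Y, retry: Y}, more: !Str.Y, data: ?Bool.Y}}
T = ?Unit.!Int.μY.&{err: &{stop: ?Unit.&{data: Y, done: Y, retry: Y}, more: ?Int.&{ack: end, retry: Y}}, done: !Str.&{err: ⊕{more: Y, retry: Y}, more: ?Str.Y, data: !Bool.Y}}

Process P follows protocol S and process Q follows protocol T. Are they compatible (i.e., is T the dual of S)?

!Unit ‖ ?Unit  ✓
  ?Int ‖ !Int  ✓
    μY ‖ μY  ✓ (μ self-dual)
      ⊕{err,done} ‖ &{err,done}  ✓ label sets agree
        case err:
          ⊕{stop,more} ‖ &{stop,more}  ✓ label sets agree
            case stop:
              !Unit ‖ ?Unit  ✓
                ⊕{data,done,retry} ‖ &{data,done,retry}  ✓ label sets agree
                  case data:
                    Y ‖ Y  ✓
                  case done:
                    Y ‖ Y  ✓
                  case retry:
                    Y ‖ Y  ✓
            case more:
              !Int ‖ ?Int  ✓
                ⊕{ack,retry} ‖ &{ack,retry}  ✓ label sets agree
                  case ack:
                    end ‖ end  ✓
                  case retry:
                    Y ‖ Y  ✓
        case done:
          ?Str ‖ !Str  ✓
            ⊕{err,more,data} ‖ &{err,more,data}  ✓ label sets agree
              case err:
                &{more,retry} ‖ ⊕{more,retry}  ✓ label sets agree
                  case more:
                    Y ‖ Y  ✓
                  case retry:
                    Y ‖ Y  ✓
              case more:
                !Str ‖ ?Str  ✓
                  Y ‖ Y  ✓
              case data:
                ?Bool ‖ !Bool  ✓
                  Y ‖ Y  ✓

YES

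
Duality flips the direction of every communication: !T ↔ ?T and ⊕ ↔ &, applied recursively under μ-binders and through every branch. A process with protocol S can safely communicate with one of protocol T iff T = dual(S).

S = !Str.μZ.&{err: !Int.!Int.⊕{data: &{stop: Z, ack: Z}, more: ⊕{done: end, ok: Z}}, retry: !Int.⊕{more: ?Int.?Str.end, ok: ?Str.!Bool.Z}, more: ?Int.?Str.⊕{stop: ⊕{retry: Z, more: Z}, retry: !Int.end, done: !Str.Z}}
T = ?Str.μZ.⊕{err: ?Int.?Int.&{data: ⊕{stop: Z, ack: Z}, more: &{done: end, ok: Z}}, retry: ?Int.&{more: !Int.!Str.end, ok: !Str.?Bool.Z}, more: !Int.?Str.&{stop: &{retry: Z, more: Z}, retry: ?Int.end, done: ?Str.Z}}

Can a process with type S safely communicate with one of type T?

!Str vs ?Str  match
  μZ vs μZ  match (μ self-dual)
    &{err,retry,more} vs ⊕{err,retry,more}  match label sets agree
      • err:
        !Int vs ?Int  match
          !Int vs ?Int  match
            ⊕{data,more} vs &{data,more}  match label sets agree
              • data:
                &{stop,ack} vs ⊕{stop,ack}  match label sets agree
                  • stop:
                    Z vs Z  match
                  • ack:
                    Z vs Z  match
              • more:
                ⊕{done,ok} vs &{done,ok}  match label sets agree
                  • done:
                    end vs end  match
                  • ok:
                    Z vs Z  match
      • retry:
        !Int vs ?Int  match
          ⊕{more,ok} vs &{more,ok}  match label sets agree
            • more:
              ?Int vs !Int  match
                ?Str vs !Str  match
                  end vs end  match
            • ok:
              ?Str vs !Str  match
                !Bool vs ?Bool  match
                  Z vs Z  match
      • more:
        ?Int vs !Int  match
          ?Str vs ?Str  ✗ same direction on both sides — not dual

NO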